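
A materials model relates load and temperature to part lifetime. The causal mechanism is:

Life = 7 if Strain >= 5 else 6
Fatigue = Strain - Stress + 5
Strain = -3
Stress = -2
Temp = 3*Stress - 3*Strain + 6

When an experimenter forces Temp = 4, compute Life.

do(Temp=4) replaces the equation Temp = 3*Stress - 3*Strain + 6 with the constant Temp = 4.
Life is not downstream of the intervention, so its value is determined by the original equations.
Life = 7 if Strain >= 5 else 6  [with Strain=-3]  = 6

6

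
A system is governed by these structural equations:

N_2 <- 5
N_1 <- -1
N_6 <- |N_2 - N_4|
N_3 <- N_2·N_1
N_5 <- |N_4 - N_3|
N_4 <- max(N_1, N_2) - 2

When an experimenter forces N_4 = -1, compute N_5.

Intervening sets N_4 = -1 and removes its equation (N_4 <- max(N_1, N_2) - 2).
N_3 = N_2·N_1  [with N_2=5, N_1=-1]  = -5
N_5 = |N_4 - N_3|  [with N_4=-1, N_3=-5]  = 4

4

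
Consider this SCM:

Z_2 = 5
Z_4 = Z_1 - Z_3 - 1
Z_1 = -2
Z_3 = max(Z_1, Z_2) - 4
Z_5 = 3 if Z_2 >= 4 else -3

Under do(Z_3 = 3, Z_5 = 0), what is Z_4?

The joint intervention fixes Z_3 = 3, Z_5 = 0, removing each variable's own equation.
Z_4 = Z_1 - Z_3 - 1  [with Z_1=-2, Z_3=3]  = -6

-6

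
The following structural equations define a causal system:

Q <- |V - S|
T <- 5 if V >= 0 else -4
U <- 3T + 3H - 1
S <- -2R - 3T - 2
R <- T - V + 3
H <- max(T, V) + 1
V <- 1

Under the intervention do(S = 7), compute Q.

Under do(S=7), the mechanism S <- -2R - 3T - 2 is discarded; S is fixed at 7.
Q = |V - S|  [with V=1, S=7]  = 6

6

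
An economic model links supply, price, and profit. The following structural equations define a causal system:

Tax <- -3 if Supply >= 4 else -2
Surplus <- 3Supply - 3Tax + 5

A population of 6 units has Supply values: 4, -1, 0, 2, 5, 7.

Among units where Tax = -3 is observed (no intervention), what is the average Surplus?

Conditioning on Tax=-3 selects the 3 unit(s) with Supply ∈ {4, 5, 7}. Their Surplus values: 26, 29, 35. Mean = 30.

30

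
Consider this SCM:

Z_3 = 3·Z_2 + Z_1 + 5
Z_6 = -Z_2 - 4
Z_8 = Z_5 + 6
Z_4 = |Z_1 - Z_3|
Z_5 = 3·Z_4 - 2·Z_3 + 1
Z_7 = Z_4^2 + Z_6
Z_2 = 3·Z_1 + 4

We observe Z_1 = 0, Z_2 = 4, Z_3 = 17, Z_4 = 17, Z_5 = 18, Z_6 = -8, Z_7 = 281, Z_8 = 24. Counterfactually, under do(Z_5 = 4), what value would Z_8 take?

10

do(Z_5=4) replaces the equation Z_5 = 3·Z_4 - 2·Z_3 + 1 with the constant Z_5 = 4.
Z_8 = Z_5 + 6  [with Z_5=4]  = 10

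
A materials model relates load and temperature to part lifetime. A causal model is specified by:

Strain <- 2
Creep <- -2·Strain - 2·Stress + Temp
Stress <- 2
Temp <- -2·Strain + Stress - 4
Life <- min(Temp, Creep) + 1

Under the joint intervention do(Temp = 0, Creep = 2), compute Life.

Setting Temp = 0, Creep = 2 by intervention discards those variables' equations.
Life = min(Temp, Creep) + 1  [with Temp=0, Creep=2]  = 1

1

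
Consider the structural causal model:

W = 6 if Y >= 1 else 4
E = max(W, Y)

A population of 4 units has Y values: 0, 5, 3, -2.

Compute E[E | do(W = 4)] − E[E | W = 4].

Under do(W=4), W's equation is replaced by W=4 for every unit. Per-unit E: 4, 5, 4, 4. Mean = 4.25.
Conditioning on W=4 selects the 2 unit(s) with Y ∈ {0, -2}. Their E values: 4, 4. Mean = 4.
Difference = 4.25 − 4 = 0.25.

0.25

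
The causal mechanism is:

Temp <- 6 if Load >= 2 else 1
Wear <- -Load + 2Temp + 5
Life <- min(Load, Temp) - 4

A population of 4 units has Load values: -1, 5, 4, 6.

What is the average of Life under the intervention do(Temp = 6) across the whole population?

The intervention sets Temp=6 in all 4 units regardless of Load. Recomputing Life per unit gives -5, 1, 0, 2; average -0.5.

-0.5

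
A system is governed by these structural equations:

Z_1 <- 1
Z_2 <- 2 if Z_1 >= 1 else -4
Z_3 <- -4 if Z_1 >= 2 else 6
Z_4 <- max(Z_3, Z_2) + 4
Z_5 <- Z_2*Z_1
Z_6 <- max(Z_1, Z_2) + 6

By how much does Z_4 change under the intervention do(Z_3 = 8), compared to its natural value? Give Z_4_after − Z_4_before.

The intervention breaks the incoming arrows to Z_3: Z_3 <- -4 if Z_1 >= 2 else 6 no longer applies, and Z_3 = 8.
Z_2 = 2 if Z_1 >= 1 else -4  [with Z_1=1]  = 2
Z_4 = max(Z_3, Z_2) + 4  [with Z_3=8, Z_2=2]  = 12
Without intervention: Z_2 = 2 if Z_1 >= 1 else -4  [with Z_1=1]  = 2; Z_3 = -4 if Z_1 >= 2 else 6  [with Z_1=1]  = 6; Z_4 = max(Z_3, Z_2) + 4  [with Z_3=6, Z_2=2]  = 10.
Change = 12 − 10 = 2.

2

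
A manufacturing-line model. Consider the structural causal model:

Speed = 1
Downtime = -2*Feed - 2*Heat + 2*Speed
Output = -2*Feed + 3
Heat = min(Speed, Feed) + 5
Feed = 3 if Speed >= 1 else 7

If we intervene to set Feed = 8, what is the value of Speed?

Under do(Feed=8), the mechanism Feed = 3 if Speed >= 1 else 7 is discarded; Feed is fixed at 8.
Speed is not downstream of the intervention, so its value is determined by the original equations.

1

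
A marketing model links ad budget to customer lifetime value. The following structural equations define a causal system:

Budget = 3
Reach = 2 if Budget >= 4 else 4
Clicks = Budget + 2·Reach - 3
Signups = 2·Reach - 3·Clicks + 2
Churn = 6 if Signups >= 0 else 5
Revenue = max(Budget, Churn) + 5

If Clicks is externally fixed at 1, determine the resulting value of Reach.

Under do(Clicks=1), the mechanism Clicks = Budget + 2·Reach - 3 is discarded; Clicks is fixed at 1.
Since Reach is not a descendant of the intervened variable, it is unaffected.
Reach = 2 if Budget >= 4 else 4  [with Budget=3]  = 4

4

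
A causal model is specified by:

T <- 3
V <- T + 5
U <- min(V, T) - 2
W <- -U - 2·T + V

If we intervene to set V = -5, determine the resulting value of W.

Under do(V=-5), the mechanism V <- T + 5 is discarded; V is fixed at -5.
U = min(V, T) - 2  [with V=-5, T=3]  = -7
W = -U - 2·T + V  [with U=-7, T=3, V=-5]  = -4

-4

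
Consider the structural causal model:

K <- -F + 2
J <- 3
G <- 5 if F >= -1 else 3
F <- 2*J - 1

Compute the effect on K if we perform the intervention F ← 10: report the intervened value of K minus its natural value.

The intervention breaks the incoming arrows to F: F <- 2*J - 1 no longer applies, and F = 10.
K = -F + 2  [with F=10]  = -8
Without intervention: F = 2*J - 1  [with J=3]  = 5; K = -F + 2  [with F=5]  = -3.
Change = -8 − (-3) = -5.

-5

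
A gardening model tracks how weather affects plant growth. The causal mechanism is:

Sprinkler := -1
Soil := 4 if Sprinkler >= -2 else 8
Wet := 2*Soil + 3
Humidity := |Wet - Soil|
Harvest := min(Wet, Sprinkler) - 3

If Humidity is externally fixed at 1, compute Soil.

4

The intervention breaks the incoming arrows to Humidity: Humidity := |Wet - Soil| no longer applies, and Humidity = 1.
Since Soil is not a descendant of the intervened variable, it is unaffected.
Soil = 4 if Sprinkler >= -2 else 8  [with Sprinkler=-1]  = 4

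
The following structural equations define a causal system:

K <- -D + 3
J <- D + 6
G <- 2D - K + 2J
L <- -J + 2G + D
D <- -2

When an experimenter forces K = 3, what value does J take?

Under do(K=3), the mechanism K <- -D + 3 is discarded; K is fixed at 3.
Since J is not a descendant of the intervened variable, it is unaffected.
J = D + 6  [with D=-2]  = 4

4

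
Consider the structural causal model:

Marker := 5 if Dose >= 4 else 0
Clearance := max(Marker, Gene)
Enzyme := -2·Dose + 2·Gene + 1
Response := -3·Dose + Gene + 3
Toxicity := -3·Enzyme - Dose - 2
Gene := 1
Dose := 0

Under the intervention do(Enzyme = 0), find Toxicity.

The intervention breaks the incoming arrows to Enzyme: Enzyme := -2·Dose + 2·Gene + 1 no longer applies, and Enzyme = 0.
Toxicity = -3·Enzyme - Dose - 2  [with Enzyme=0, Dose=0]  = -2

-2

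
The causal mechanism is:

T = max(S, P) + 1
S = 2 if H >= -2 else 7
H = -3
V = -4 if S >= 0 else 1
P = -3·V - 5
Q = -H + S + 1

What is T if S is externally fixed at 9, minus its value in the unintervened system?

Under do(S=9), the mechanism S = 2 if H >= -2 else 7 is discarded; S is fixed at 9.
V = -4 if S >= 0 else 1  [with S=9]  = -4
P = -3·V - 5  [with V=-4]  = 7
T = max(S, P) + 1  [with S=9, P=7]  = 10
Without intervention: S = 2 if H >= -2 else 7  [with H=-3]  = 7; V = -4 if S >= 0 else 1  [with S=7]  = -4; P = -3·V - 5  [with V=-4]  = 7; T = max(S, P) + 1  [with S=7, P=7]  = 8.
Change = 10 − 8 = 2.

2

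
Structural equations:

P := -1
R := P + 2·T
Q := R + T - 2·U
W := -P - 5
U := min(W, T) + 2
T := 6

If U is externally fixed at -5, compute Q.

27

Under do(U=-5), the mechanism U := min(W, T) + 2 is discarded; U is fixed at -5.
R = P + 2·T  [with P=-1, T=6]  = 11
Q = R + T - 2·U  [with R=11, T=6, U=-5]  = 27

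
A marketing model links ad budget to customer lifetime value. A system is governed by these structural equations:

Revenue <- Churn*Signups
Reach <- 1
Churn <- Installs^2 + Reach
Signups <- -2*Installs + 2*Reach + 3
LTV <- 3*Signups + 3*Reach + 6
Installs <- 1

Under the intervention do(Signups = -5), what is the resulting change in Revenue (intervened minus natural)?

do(Signups=-5) replaces the equation Signups <- -2*Installs + 2*Reach + 3 with the constant Signups = -5.
Churn = Installs^2 + Reach  [with Installs=1, Reach=1]  = 2
Revenue = Churn*Signups  [with Churn=2, Signups=-5]  = -10
Without intervention: Signups = -2*Installs + 2*Reach + 3  [with Installs=1, Reach=1]  = 3; Churn = Installs^2 + Reach  [with Installs=1, Reach=1]  = 2; Revenue = Churn*Signups  [with Churn=2, Signups=3]  = 6.
Change = -10 − 6 = -16.

-16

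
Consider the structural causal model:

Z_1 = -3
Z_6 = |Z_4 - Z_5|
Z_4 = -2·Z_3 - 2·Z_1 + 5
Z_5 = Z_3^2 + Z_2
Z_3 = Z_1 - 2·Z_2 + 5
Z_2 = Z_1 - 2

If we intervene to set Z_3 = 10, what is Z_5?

do(Z_3=10) replaces the equation Z_3 = Z_1 - 2·Z_2 + 5 with the constant Z_3 = 10.
Z_2 = Z_1 - 2  [with Z_1=-3]  = -5
Z_5 = Z_3^2 + Z_2  [with Z_3=10, Z_2=-5]  = 95

95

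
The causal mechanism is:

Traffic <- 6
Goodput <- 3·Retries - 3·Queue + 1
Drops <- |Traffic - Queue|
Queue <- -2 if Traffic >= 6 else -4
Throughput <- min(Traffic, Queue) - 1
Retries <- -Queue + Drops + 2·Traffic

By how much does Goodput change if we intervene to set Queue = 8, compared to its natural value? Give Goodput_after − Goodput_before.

-78

Under do(Queue=8), the mechanism Queue <- -2 if Traffic >= 6 else -4 is discarded; Queue is fixed at 8.
Drops = |Traffic - Queue|  [with Traffic=6, Queue=8]  = 2
Retries = -Queue + Drops + 2·Traffic  [with Queue=8, Drops=2, Traffic=6]  = 6
Goodput = 3·Retries - 3·Queue + 1  [with Retries=6, Queue=8]  = -5
Without intervention: Queue = -2 if Traffic >= 6 else -4  [with Traffic=6]  = -2; Drops = |Traffic - Queue|  [with Traffic=6, Queue=-2]  = 8; Retries = -Queue + Drops + 2·Traffic  [with Queue=-2, Drops=8, Traffic=6]  = 22; Goodput = 3·Retries - 3·Queue + 1  [with Retries=22, Queue=-2]  = 73.
Change = -5 − 73 = -78.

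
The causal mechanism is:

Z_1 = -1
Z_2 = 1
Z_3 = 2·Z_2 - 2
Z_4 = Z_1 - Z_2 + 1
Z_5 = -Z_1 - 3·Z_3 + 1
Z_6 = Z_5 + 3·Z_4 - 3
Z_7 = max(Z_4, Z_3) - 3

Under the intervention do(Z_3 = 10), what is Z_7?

7

The intervention breaks the incoming arrows to Z_3: Z_3 = 2·Z_2 - 2 no longer applies, and Z_3 = 10.
Z_4 = Z_1 - Z_2 + 1  [with Z_1=-1, Z_2=1]  = -1
Z_7 = max(Z_4, Z_3) - 3  [with Z_4=-1, Z_3=10]  = 7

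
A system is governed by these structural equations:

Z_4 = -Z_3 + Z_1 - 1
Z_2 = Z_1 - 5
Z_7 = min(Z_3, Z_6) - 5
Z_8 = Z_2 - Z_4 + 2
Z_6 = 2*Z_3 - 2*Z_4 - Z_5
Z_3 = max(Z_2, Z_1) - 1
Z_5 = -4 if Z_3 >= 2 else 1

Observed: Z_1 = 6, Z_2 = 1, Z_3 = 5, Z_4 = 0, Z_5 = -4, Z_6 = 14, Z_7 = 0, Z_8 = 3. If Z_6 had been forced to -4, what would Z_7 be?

Intervening sets Z_6 = -4 and removes its equation (Z_6 = 2*Z_3 - 2*Z_4 - Z_5).
Z_2 = Z_1 - 5  [with Z_1=6]  = 1
Z_3 = max(Z_2, Z_1) - 1  [with Z_2=1, Z_1=6]  = 5
Z_7 = min(Z_3, Z_6) - 5  [with Z_3=5, Z_6=-4]  = -9

-9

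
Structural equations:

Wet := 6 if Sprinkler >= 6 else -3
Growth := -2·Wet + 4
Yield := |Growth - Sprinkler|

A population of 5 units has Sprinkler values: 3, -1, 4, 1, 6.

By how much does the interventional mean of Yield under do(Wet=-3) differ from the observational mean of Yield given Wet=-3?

-0.85

The intervention sets Wet=-3 in all 5 units regardless of Sprinkler. Recomputing Yield per unit gives 7, 11, 6, 9, 4; average 7.4.
Observing Wet=-3 restricts to units where Wet's equation naturally yields -3: Sprinkler ∈ {3, -1, 4, 1}. In that subpopulation Yield = 7, 11, 6, 9, mean 8.25.
Difference = 7.4 − 8.25 = -0.85.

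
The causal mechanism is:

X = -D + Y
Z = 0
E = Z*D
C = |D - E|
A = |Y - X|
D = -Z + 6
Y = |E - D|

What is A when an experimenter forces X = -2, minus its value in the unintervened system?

2

Intervening sets X = -2 and removes its equation (X = -D + Y).
D = -Z + 6  [with Z=0]  = 6
E = Z*D  [with Z=0, D=6]  = 0
Y = |E - D|  [with E=0, D=6]  = 6
A = |Y - X|  [with Y=6, X=-2]  = 8
Without intervention: D = -Z + 6  [with Z=0]  = 6; E = Z*D  [with Z=0, D=6]  = 0; Y = |E - D|  [with E=0, D=6]  = 6; X = -D + Y  [with D=6, Y=6]  = 0; A = |Y - X|  [with Y=6, X=0]  = 6.
Change = 8 − 6 = 2.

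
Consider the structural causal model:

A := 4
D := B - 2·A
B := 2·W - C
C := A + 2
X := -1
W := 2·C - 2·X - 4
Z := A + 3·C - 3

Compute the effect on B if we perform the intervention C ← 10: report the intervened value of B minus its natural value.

The intervention breaks the incoming arrows to C: C := A + 2 no longer applies, and C = 10.
W = 2·C - 2·X - 4  [with C=10, X=-1]  = 18
B = 2·W - C  [with W=18, C=10]  = 26
Without intervention: C = A + 2  [with A=4]  = 6; W = 2·C - 2·X - 4  [with C=6, X=-1]  = 10; B = 2·W - C  [with W=10, C=6]  = 14.
Change = 26 − 14 = 12.

12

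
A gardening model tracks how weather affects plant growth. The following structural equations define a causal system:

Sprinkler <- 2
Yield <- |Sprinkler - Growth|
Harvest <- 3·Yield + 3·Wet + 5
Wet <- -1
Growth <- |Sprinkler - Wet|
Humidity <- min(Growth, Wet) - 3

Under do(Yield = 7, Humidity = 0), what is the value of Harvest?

23

Setting Yield = 7, Humidity = 0 by intervention discards those variables' equations.
Harvest = 3·Yield + 3·Wet + 5  [with Yield=7, Wet=-1]  = 23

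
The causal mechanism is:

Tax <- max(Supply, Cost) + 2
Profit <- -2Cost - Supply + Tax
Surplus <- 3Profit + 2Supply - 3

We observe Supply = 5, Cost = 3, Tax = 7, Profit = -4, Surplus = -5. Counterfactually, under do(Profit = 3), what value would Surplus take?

Intervening sets Profit = 3 and removes its equation (Profit <- -2Cost - Supply + Tax).
Surplus = 3Profit + 2Supply - 3  [with Profit=3, Supply=5]  = 16

16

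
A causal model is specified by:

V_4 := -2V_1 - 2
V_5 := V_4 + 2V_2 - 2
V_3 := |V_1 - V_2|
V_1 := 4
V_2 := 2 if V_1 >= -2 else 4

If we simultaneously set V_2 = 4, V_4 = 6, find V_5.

12

Setting V_2 = 4, V_4 = 6 by intervention discards those variables' equations.
V_5 = V_4 + 2V_2 - 2  [with V_4=6, V_2=4]  = 12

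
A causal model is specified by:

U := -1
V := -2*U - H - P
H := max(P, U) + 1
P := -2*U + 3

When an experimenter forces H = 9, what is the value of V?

The intervention breaks the incoming arrows to H: H := max(P, U) + 1 no longer applies, and H = 9.
P = -2*U + 3  [with U=-1]  = 5
V = -2*U - H - P  [with U=-1, H=9, P=5]  = -12

-12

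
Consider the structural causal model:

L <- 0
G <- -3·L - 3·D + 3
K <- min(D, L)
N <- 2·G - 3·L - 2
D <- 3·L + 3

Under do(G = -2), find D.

3

Under do(G=-2), the mechanism G <- -3·L - 3·D + 3 is discarded; G is fixed at -2.
Since D is not a descendant of the intervened variable, it is unaffected.
D = 3·L + 3  [with L=0]  = 3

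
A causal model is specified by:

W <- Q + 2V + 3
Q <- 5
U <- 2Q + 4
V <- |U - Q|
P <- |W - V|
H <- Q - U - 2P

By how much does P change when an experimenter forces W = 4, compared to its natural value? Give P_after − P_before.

Intervening sets W = 4 and removes its equation (W <- Q + 2V + 3).
U = 2Q + 4  [with Q=5]  = 14
V = |U - Q|  [with U=14, Q=5]  = 9
P = |W - V|  [with W=4, V=9]  = 5
Without intervention: U = 2Q + 4  [with Q=5]  = 14; V = |U - Q|  [with U=14, Q=5]  = 9; W = Q + 2V + 3  [with Q=5, V=9]  = 26; P = |W - V|  [with W=26, V=9]  = 17.
Change = 5 − 17 = -12.

-12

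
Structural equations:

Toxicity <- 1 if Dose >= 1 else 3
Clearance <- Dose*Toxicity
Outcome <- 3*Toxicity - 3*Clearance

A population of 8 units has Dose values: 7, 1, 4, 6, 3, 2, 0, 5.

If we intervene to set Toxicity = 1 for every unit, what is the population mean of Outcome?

-7.5

Under do(Toxicity=1), Toxicity's equation is replaced by Toxicity=1 for every unit. Per-unit Outcome: -18, 0, -9, -15, -6, -3, 3, -12. Mean = -7.5.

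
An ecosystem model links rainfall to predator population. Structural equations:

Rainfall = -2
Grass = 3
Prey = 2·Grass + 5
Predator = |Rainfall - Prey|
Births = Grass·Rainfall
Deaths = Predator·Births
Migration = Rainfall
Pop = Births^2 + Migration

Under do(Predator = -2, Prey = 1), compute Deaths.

The joint intervention fixes Predator = -2, Prey = 1, removing each variable's own equation.
Births = Grass·Rainfall  [with Grass=3, Rainfall=-2]  = -6
Deaths = Predator·Births  [with Predator=-2, Births=-6]  = 12

12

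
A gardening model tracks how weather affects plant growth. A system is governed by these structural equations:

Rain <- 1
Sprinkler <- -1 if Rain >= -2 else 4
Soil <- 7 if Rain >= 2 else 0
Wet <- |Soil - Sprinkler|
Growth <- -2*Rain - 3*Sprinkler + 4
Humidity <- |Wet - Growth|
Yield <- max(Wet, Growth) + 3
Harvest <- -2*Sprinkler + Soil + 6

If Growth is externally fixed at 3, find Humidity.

2

The intervention breaks the incoming arrows to Growth: Growth <- -2*Rain - 3*Sprinkler + 4 no longer applies, and Growth = 3.
Sprinkler = -1 if Rain >= -2 else 4  [with Rain=1]  = -1
Soil = 7 if Rain >= 2 else 0  [with Rain=1]  = 0
Wet = |Soil - Sprinkler|  [with Soil=0, Sprinkler=-1]  = 1
Humidity = |Wet - Growth|  [with Wet=1, Growth=3]  = 2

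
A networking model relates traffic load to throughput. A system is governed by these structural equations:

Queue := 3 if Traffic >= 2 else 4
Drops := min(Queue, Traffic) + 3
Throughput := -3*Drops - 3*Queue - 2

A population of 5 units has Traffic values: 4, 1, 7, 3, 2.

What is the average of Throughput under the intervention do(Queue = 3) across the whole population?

Under do(Queue=3), Queue's equation is replaced by Queue=3 for every unit. Per-unit Throughput: -29, -23, -29, -29, -26. Mean = -27.2.

-27.2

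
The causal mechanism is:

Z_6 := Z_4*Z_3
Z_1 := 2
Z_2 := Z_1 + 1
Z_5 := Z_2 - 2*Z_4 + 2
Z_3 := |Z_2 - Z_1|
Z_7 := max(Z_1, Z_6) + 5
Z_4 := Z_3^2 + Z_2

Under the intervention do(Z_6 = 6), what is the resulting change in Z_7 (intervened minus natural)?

2

Intervening sets Z_6 = 6 and removes its equation (Z_6 := Z_4*Z_3).
Z_7 = max(Z_1, Z_6) + 5  [with Z_1=2, Z_6=6]  = 11
Without intervention: Z_2 = Z_1 + 1  [with Z_1=2]  = 3; Z_3 = |Z_2 - Z_1|  [with Z_2=3, Z_1=2]  = 1; Z_4 = Z_3^2 + Z_2  [with Z_3=1, Z_2=3]  = 4; Z_6 = Z_4*Z_3  [with Z_4=4, Z_3=1]  = 4; Z_7 = max(Z_1, Z_6) + 5  [with Z_1=2, Z_6=4]  = 9.
Change = 11 − 9 = 2.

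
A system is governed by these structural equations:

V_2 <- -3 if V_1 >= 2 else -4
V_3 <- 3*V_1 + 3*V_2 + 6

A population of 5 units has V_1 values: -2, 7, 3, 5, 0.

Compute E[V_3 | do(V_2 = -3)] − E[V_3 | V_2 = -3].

Under do(V_2=-3), V_2's equation is replaced by V_2=-3 for every unit. Per-unit V_3: -9, 18, 6, 12, -3. Mean = 4.8.
Conditioning on V_2=-3 selects the 3 unit(s) with V_1 ∈ {7, 3, 5}. Their V_3 values: 18, 6, 12. Mean = 12.
Difference = 4.8 − 12 = -7.2.

-7.2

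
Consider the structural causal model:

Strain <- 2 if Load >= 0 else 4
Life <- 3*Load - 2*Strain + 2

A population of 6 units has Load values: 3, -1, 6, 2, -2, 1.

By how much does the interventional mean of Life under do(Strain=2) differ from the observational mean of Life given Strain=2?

Under do(Strain=2), Strain's equation is replaced by Strain=2 for every unit. Per-unit Life: 7, -5, 16, 4, -8, 1. Mean = 2.5.
Conditioning on Strain=2 selects the 4 unit(s) with Load ∈ {3, 6, 2, 1}. Their Life values: 7, 16, 4, 1. Mean = 7.
Difference = 2.5 − 7 = -4.5.

-4.5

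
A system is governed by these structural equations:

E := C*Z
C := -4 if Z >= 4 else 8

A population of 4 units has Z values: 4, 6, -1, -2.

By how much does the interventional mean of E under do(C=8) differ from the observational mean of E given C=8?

Under do(C=8), C's equation is replaced by C=8 for every unit. Per-unit E: 32, 48, -8, -16. Mean = 14.
Conditioning on C=8 selects the 2 unit(s) with Z ∈ {-1, -2}. Their E values: -8, -16. Mean = -12.
Difference = 14 − (-12) = 26.

26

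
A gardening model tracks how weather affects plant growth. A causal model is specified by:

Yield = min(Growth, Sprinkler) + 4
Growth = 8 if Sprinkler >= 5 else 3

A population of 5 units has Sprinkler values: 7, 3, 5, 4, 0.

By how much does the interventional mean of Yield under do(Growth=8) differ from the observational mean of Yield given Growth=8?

do(Growth=8) breaks Growth's dependence on Sprinkler. With Growth=8 fixed, Yield across the units is 11, 7, 9, 8, 4, mean 7.8.
Conditioning on Growth=8 selects the 2 unit(s) with Sprinkler ∈ {7, 5}. Their Yield values: 11, 9. Mean = 10.
Difference = 7.8 − 10 = -2.2.

-2.2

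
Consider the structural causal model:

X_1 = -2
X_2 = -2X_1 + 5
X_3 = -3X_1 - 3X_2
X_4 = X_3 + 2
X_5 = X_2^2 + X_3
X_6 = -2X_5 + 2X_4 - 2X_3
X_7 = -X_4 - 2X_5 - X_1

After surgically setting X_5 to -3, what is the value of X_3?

-21

do(X_5=-3) replaces the equation X_5 = X_2^2 + X_3 with the constant X_5 = -3.
X_3 is not downstream of the intervention, so its value is determined by the original equations.
X_2 = -2X_1 + 5  [with X_1=-2]  = 9
X_3 = -3X_1 - 3X_2  [with X_1=-2, X_2=9]  = -21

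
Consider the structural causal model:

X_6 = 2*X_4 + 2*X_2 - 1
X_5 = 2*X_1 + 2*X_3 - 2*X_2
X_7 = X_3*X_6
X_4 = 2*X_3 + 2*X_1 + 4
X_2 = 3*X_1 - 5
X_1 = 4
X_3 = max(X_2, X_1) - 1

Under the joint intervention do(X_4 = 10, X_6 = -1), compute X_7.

Setting X_4 = 10, X_6 = -1 by intervention discards those variables' equations.
X_2 = 3*X_1 - 5  [with X_1=4]  = 7
X_3 = max(X_2, X_1) - 1  [with X_2=7, X_1=4]  = 6
X_7 = X_3*X_6  [with X_3=6, X_6=-1]  = -6

-6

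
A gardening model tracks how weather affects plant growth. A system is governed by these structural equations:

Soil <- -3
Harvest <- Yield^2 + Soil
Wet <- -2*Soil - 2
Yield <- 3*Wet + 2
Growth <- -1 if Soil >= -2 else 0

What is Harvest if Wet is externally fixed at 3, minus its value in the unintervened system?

-75

do(Wet=3) replaces the equation Wet <- -2*Soil - 2 with the constant Wet = 3.
Yield = 3*Wet + 2  [with Wet=3]  = 11
Harvest = Yield^2 + Soil  [with Yield=11, Soil=-3]  = 118
Without intervention: Wet = -2*Soil - 2  [with Soil=-3]  = 4; Yield = 3*Wet + 2  [with Wet=4]  = 14; Harvest = Yield^2 + Soil  [with Yield=14, Soil=-3]  = 193.
Change = 118 − 193 = -75.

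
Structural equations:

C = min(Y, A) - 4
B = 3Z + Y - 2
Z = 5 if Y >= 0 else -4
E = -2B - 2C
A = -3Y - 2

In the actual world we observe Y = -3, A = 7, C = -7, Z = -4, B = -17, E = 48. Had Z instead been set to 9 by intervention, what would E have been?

-30

Under do(Z=9), the mechanism Z = 5 if Y >= 0 else -4 is discarded; Z is fixed at 9.
A = -3Y - 2  [with Y=-3]  = 7
C = min(Y, A) - 4  [with Y=-3, A=7]  = -7
B = 3Z + Y - 2  [with Z=9, Y=-3]  = 22
E = -2B - 2C  [with B=22, C=-7]  = -30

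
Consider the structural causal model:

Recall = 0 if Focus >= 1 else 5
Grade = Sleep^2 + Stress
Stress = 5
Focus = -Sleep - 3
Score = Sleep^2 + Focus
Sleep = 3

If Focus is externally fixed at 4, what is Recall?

do(Focus=4) replaces the equation Focus = -Sleep - 3 with the constant Focus = 4.
Recall = 0 if Focus >= 1 else 5  [with Focus=4]  = 0

0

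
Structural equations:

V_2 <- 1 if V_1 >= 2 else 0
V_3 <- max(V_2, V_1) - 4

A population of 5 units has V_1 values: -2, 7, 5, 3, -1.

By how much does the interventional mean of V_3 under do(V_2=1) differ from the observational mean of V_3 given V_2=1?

-1.6

do(V_2=1) breaks V_2's dependence on V_1. With V_2=1 fixed, V_3 across the units is -3, 3, 1, -1, -3, mean -0.6.
Conditioning on V_2=1 selects the 3 unit(s) with V_1 ∈ {7, 5, 3}. Their V_3 values: 3, 1, -1. Mean = 1.
Difference = -0.6 − 1 = -1.6.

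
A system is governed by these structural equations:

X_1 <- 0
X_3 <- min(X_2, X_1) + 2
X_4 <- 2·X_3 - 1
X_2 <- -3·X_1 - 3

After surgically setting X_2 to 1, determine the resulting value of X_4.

Under do(X_2=1), the mechanism X_2 <- -3·X_1 - 3 is discarded; X_2 is fixed at 1.
X_3 = min(X_2, X_1) + 2  [with X_2=1, X_1=0]  = 2
X_4 = 2·X_3 - 1  [with X_3=2]  = 3

3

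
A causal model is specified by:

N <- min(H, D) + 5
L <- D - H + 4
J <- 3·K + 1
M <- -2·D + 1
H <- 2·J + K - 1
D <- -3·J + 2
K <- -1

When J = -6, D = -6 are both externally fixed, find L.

12

Setting J = -6, D = -6 by intervention discards those variables' equations.
H = 2·J + K - 1  [with J=-6, K=-1]  = -14
L = D - H + 4  [with D=-6, H=-14]  = 12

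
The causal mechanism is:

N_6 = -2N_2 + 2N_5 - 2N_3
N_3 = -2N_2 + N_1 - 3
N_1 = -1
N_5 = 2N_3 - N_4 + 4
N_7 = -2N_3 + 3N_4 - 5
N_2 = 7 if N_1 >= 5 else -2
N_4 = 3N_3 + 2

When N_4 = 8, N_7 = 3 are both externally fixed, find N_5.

-4

Setting N_4 = 8, N_7 = 3 by intervention discards those variables' equations.
N_2 = 7 if N_1 >= 5 else -2  [with N_1=-1]  = -2
N_3 = -2N_2 + N_1 - 3  [with N_2=-2, N_1=-1]  = 0
N_5 = 2N_3 - N_4 + 4  [with N_3=0, N_4=8]  = -4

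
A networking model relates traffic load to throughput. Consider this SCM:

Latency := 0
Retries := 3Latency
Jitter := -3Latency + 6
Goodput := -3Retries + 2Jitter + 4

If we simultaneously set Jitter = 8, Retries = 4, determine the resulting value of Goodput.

8

The joint intervention fixes Jitter = 8, Retries = 4, removing each variable's own equation.
Goodput = -3Retries + 2Jitter + 4  [with Retries=4, Jitter=8]  = 8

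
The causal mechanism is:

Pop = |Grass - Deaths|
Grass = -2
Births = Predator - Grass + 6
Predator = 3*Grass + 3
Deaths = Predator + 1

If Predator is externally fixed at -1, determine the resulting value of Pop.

2

do(Predator=-1) replaces the equation Predator = 3*Grass + 3 with the constant Predator = -1.
Deaths = Predator + 1  [with Predator=-1]  = 0
Pop = |Grass - Deaths|  [with Grass=-2, Deaths=0]  = 2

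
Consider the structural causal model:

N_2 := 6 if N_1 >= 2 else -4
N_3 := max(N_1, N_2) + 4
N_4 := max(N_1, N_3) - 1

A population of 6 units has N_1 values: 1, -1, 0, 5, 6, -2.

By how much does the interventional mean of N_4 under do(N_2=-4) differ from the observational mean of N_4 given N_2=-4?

The intervention sets N_2=-4 in all 6 units regardless of N_1. Recomputing N_4 per unit gives 4, 2, 3, 8, 9, 1; average 4.5.
E[N_4|N_2=-4] averages over only the 4 units with N_2=-4 (N_1 = 1, -1, 0, -2): N_4 = 4, 2, 3, 1, mean 2.5.
Difference = 4.5 − 2.5 = 2.

2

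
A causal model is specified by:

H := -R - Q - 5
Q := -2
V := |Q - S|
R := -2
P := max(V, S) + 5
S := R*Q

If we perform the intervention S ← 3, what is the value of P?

10

Under do(S=3), the mechanism S := R*Q is discarded; S is fixed at 3.
V = |Q - S|  [with Q=-2, S=3]  = 5
P = max(V, S) + 5  [with V=5, S=3]  = 10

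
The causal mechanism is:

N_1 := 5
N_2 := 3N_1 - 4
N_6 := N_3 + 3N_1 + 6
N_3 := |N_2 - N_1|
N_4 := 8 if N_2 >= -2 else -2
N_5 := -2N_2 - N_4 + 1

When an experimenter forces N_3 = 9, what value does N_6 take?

The intervention breaks the incoming arrows to N_3: N_3 := |N_2 - N_1| no longer applies, and N_3 = 9.
N_6 = N_3 + 3N_1 + 6  [with N_3=9, N_1=5]  = 30

30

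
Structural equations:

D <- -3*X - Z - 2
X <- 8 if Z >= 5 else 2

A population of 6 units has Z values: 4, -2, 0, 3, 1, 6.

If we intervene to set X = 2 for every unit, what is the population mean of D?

-10

Every unit gets X=2 under the intervention. D values become -12, -6, -8, -11, -9, -14; E[D|do(X=2)] = -10.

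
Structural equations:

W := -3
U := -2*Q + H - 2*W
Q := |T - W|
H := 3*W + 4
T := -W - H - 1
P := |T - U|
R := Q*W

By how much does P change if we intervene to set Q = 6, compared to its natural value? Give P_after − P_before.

The intervention breaks the incoming arrows to Q: Q := |T - W| no longer applies, and Q = 6.
H = 3*W + 4  [with W=-3]  = -5
T = -W - H - 1  [with W=-3, H=-5]  = 7
U = -2*Q + H - 2*W  [with Q=6, H=-5, W=-3]  = -11
P = |T - U|  [with T=7, U=-11]  = 18
Without intervention: H = 3*W + 4  [with W=-3]  = -5; T = -W - H - 1  [with W=-3, H=-5]  = 7; Q = |T - W|  [with T=7, W=-3]  = 10; U = -2*Q + H - 2*W  [with Q=10, H=-5, W=-3]  = -19; P = |T - U|  [with T=7, U=-19]  = 26.
Change = 18 − 26 = -8.

-8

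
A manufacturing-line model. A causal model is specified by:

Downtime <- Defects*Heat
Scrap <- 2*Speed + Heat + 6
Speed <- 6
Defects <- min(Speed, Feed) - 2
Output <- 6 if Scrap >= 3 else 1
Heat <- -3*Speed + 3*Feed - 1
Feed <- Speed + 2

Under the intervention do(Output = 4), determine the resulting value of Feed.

8

do(Output=4) replaces the equation Output <- 6 if Scrap >= 3 else 1 with the constant Output = 4.
Feed is not downstream of the intervention, so its value is determined by the original equations.
Feed = Speed + 2  [with Speed=6]  = 8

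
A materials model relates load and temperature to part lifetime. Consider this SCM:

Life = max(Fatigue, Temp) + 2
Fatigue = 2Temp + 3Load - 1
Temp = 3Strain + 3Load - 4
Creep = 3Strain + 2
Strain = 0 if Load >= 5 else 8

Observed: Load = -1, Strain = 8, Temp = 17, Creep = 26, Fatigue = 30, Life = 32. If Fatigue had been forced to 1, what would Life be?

19

The intervention breaks the incoming arrows to Fatigue: Fatigue = 2Temp + 3Load - 1 no longer applies, and Fatigue = 1.
Strain = 0 if Load >= 5 else 8  [with Load=-1]  = 8
Temp = 3Strain + 3Load - 4  [with Strain=8, Load=-1]  = 17
Life = max(Fatigue, Temp) + 2  [with Fatigue=1, Temp=17]  = 19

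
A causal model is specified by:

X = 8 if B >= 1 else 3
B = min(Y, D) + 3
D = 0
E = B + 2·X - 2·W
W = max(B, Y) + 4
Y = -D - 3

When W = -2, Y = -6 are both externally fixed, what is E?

7

The joint intervention fixes W = -2, Y = -6, removing each variable's own equation.
B = min(Y, D) + 3  [with Y=-6, D=0]  = -3
X = 8 if B >= 1 else 3  [with B=-3]  = 3
E = B + 2·X - 2·W  [with B=-3, X=3, W=-2]  = 7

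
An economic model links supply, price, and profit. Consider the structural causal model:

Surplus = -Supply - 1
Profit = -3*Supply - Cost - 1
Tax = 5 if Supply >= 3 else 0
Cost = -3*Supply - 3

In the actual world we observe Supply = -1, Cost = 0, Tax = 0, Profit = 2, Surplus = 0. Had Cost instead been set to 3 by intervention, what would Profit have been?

-1

Under do(Cost=3), the mechanism Cost = -3*Supply - 3 is discarded; Cost is fixed at 3.
Profit = -3*Supply - Cost - 1  [with Supply=-1, Cost=3]  = -1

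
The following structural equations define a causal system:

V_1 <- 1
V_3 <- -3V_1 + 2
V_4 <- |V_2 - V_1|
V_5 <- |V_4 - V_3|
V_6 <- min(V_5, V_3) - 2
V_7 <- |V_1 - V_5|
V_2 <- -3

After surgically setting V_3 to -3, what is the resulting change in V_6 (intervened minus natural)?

-2

The intervention breaks the incoming arrows to V_3: V_3 <- -3V_1 + 2 no longer applies, and V_3 = -3.
V_4 = |V_2 - V_1|  [with V_2=-3, V_1=1]  = 4
V_5 = |V_4 - V_3|  [with V_4=4, V_3=-3]  = 7
V_6 = min(V_5, V_3) - 2  [with V_5=7, V_3=-3]  = -5
Without intervention: V_3 = -3V_1 + 2  [with V_1=1]  = -1; V_4 = |V_2 - V_1|  [with V_2=-3, V_1=1]  = 4; V_5 = |V_4 - V_3|  [with V_4=4, V_3=-1]  = 5; V_6 = min(V_5, V_3) - 2  [with V_5=5, V_3=-1]  = -3.
Change = -5 − (-3) = -2.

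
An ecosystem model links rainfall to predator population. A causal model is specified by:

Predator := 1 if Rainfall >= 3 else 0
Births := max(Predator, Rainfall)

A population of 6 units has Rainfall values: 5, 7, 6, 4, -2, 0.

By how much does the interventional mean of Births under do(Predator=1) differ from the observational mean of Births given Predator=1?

The intervention sets Predator=1 in all 6 units regardless of Rainfall. Recomputing Births per unit gives 5, 7, 6, 4, 1, 1; average 4.
Conditioning on Predator=1 selects the 4 unit(s) with Rainfall ∈ {5, 7, 6, 4}. Their Births values: 5, 7, 6, 4. Mean = 5.5.
Difference = 4 − 5.5 = -1.5.

-1.5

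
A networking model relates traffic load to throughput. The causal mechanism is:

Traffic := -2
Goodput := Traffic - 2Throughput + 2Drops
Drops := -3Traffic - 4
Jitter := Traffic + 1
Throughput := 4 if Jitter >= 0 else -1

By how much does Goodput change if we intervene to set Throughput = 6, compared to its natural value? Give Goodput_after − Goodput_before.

-14

Intervening sets Throughput = 6 and removes its equation (Throughput := 4 if Jitter >= 0 else -1).
Drops = -3Traffic - 4  [with Traffic=-2]  = 2
Goodput = Traffic - 2Throughput + 2Drops  [with Traffic=-2, Throughput=6, Drops=2]  = -10
Without intervention: Drops = -3Traffic - 4  [with Traffic=-2]  = 2; Jitter = Traffic + 1  [with Traffic=-2]  = -1; Throughput = 4 if Jitter >= 0 else -1  [with Jitter=-1]  = -1; Goodput = Traffic - 2Throughput + 2Drops  [with Traffic=-2, Throughput=-1, Drops=2]  = 4.
Change = -10 − 4 = -14.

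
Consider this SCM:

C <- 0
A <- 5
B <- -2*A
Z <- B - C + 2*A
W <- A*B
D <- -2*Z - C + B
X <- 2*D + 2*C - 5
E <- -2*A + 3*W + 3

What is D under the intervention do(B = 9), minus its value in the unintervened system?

The intervention breaks the incoming arrows to B: B <- -2*A no longer applies, and B = 9.
Z = B - C + 2*A  [with B=9, C=0, A=5]  = 19
D = -2*Z - C + B  [with Z=19, C=0, B=9]  = -29
Without intervention: B = -2*A  [with A=5]  = -10; Z = B - C + 2*A  [with B=-10, C=0, A=5]  = 0; D = -2*Z - C + B  [with Z=0, C=0, B=-10]  = -10.
Change = -29 − (-10) = -19.

-19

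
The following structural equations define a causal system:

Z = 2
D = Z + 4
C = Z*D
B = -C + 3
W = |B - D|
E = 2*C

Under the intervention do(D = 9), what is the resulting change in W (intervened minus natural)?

do(D=9) replaces the equation D = Z + 4 with the constant D = 9.
C = Z*D  [with Z=2, D=9]  = 18
B = -C + 3  [with C=18]  = -15
W = |B - D|  [with B=-15, D=9]  = 24
Without intervention: D = Z + 4  [with Z=2]  = 6; C = Z*D  [with Z=2, D=6]  = 12; B = -C + 3  [with C=12]  = -9; W = |B - D|  [with B=-9, D=6]  = 15.
Change = 24 − 15 = 9.

9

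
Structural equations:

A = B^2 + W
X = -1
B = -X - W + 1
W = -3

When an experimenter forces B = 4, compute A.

13

The intervention breaks the incoming arrows to B: B = -X - W + 1 no longer applies, and B = 4.
A = B^2 + W  [with B=4, W=-3]  = 13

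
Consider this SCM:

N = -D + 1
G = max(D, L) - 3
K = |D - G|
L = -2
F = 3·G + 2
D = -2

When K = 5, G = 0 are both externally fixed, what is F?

2

Under do(K = 5, G = 0), each intervened variable's structural equation is replaced by its fixed value.
F = 3·G + 2  [with G=0]  = 2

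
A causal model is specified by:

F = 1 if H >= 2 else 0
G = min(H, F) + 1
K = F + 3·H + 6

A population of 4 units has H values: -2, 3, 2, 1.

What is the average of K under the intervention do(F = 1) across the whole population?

10

Every unit gets F=1 under the intervention. K values become 1, 16, 13, 10; E[K|do(F=1)] = 10.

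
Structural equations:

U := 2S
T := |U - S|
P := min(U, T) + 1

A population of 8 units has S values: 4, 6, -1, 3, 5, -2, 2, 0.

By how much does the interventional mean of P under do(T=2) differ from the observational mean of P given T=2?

Under do(T=2), T's equation is replaced by T=2 for every unit. Per-unit P: 3, 3, -1, 3, 3, -3, 3, 1. Mean = 1.5.
Observing T=2 restricts to units where T's equation naturally yields 2: S ∈ {-2, 2}. In that subpopulation P = -3, 3, mean 0.
Difference = 1.5 − 0 = 1.5.

1.5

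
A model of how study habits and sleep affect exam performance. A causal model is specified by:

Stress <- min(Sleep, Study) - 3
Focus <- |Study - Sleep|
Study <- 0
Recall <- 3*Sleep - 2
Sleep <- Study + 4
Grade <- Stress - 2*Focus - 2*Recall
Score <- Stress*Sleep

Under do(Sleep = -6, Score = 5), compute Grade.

19

The joint intervention fixes Sleep = -6, Score = 5, removing each variable's own equation.
Stress = min(Sleep, Study) - 3  [with Sleep=-6, Study=0]  = -9
Focus = |Study - Sleep|  [with Study=0, Sleep=-6]  = 6
Recall = 3*Sleep - 2  [with Sleep=-6]  = -20
Grade = Stress - 2*Focus - 2*Recall  [with Stress=-9, Focus=6, Recall=-20]  = 19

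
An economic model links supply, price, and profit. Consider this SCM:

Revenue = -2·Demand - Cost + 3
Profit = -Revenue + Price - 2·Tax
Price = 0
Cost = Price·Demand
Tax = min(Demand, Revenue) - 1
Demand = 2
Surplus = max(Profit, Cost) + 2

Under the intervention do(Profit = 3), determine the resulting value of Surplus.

Intervening sets Profit = 3 and removes its equation (Profit = -Revenue + Price - 2·Tax).
Cost = Price·Demand  [with Price=0, Demand=2]  = 0
Surplus = max(Profit, Cost) + 2  [with Profit=3, Cost=0]  = 5

5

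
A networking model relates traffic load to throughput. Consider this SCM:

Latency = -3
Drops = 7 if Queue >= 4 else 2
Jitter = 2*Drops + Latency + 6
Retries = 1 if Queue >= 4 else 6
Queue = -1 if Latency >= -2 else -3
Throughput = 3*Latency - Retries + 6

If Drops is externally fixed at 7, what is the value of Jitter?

do(Drops=7) replaces the equation Drops = 7 if Queue >= 4 else 2 with the constant Drops = 7.
Jitter = 2*Drops + Latency + 6  [with Drops=7, Latency=-3]  = 17

17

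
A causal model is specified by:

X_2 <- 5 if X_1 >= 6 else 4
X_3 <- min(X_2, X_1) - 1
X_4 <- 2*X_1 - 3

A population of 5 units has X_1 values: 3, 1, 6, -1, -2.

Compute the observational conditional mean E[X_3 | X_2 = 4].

Observing X_2=4 restricts to units where X_2's equation naturally yields 4: X_1 ∈ {3, 1, -1, -2}. In that subpopulation X_3 = 2, 0, -2, -3, mean -0.75.

-0.75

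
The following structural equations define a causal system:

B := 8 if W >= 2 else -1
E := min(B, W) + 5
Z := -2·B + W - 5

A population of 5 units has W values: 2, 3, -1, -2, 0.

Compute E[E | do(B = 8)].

5.4

The intervention sets B=8 in all 5 units regardless of W. Recomputing E per unit gives 7, 8, 4, 3, 5; average 5.4.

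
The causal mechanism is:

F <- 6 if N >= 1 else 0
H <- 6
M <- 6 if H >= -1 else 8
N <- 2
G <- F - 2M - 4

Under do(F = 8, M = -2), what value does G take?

8

The joint intervention fixes F = 8, M = -2, removing each variable's own equation.
G = F - 2M - 4  [with F=8, M=-2]  = 8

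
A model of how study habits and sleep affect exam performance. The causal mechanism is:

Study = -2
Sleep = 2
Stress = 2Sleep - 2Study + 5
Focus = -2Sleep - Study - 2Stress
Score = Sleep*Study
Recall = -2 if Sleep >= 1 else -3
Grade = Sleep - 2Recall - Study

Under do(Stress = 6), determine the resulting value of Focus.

-14

The intervention breaks the incoming arrows to Stress: Stress = 2Sleep - 2Study + 5 no longer applies, and Stress = 6.
Focus = -2Sleep - Study - 2Stress  [with Sleep=2, Study=-2, Stress=6]  = -14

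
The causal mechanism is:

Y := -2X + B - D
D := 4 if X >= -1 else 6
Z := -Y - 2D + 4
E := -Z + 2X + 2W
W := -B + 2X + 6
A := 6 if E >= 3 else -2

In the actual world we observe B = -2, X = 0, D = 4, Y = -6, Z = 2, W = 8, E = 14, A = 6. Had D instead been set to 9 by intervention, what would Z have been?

-3

do(D=9) replaces the equation D := 4 if X >= -1 else 6 with the constant D = 9.
Y = -2X + B - D  [with X=0, B=-2, D=9]  = -11
Z = -Y - 2D + 4  [with Y=-11, D=9]  = -3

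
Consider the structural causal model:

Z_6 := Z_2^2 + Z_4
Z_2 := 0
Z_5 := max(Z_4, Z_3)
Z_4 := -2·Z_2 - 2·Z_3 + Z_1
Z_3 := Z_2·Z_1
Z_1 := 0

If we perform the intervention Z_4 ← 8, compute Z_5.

8

Intervening sets Z_4 = 8 and removes its equation (Z_4 := -2·Z_2 - 2·Z_3 + Z_1).
Z_3 = Z_2·Z_1  [with Z_2=0, Z_1=0]  = 0
Z_5 = max(Z_4, Z_3)  [with Z_4=8, Z_3=0]  = 8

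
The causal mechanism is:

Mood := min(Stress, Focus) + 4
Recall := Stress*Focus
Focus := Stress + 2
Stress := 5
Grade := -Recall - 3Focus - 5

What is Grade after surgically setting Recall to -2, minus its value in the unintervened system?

Intervening sets Recall = -2 and removes its equation (Recall := Stress*Focus).
Focus = Stress + 2  [with Stress=5]  = 7
Grade = -Recall - 3Focus - 5  [with Recall=-2, Focus=7]  = -24
Without intervention: Focus = Stress + 2  [with Stress=5]  = 7; Recall = Stress*Focus  [with Stress=5, Focus=7]  = 35; Grade = -Recall - 3Focus - 5  [with Recall=35, Focus=7]  = -61.
Change = -24 − (-61) = 37.

37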